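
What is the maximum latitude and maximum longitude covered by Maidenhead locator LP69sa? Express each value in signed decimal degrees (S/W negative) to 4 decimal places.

69.0417, 53.5833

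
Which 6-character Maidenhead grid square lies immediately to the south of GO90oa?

GN99ox

Latitude subsquare a = 0; −1 → -1, wraps to 23 = x, carry into square.
Latitude square 0; −1 → -1, wraps to 9, carry into field.
Latitude field O = 14; −1 → 13 = N.
The longitude characters are unchanged.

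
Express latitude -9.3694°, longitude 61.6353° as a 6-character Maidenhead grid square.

MI00tp

Shift to the Maidenhead origin (180°W, 90°S): lon 241.6353, lat 80.6306.
Field: 241.6353/20 → 12 → M, 80.6306/10 → 8 → I; chars MI.
Square: 1.6353/2 → 0, 0.6306/1 → 0; chars 00.
Subsquare: 1.6353/0.0833333 → 19 → t, 0.6306/0.0416667 → 15 → p; chars tp.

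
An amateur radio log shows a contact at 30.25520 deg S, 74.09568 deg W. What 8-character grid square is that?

Shift to the Maidenhead origin (180°W, 90°S): lon 105.90432, lat 59.74480.
Field: 105.90432/20 → 5 → F, 59.74480/10 → 5 → F; chars FF.
Square: 5.90432/2 → 2, 9.74480/1 → 9; chars 29.
Subsquare: 1.90432/0.0833333 → 22 → w, 0.74480/0.0416667 → 17 → r; chars wr.
Extended square: 0.07099/0.00833333 → 8, 0.03647/0.00416667 → 8; chars 88.

FF29wr88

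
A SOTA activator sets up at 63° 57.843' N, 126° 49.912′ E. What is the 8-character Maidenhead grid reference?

PP33jx91

Shift to the Maidenhead origin (180°W, 90°S): lon 306.83187, lat 153.96405.
Field: 306.83187/20 → 15 → P, 153.96405/10 → 15 → P; chars PP.
Square: 6.83187/2 → 3, 3.96405/1 → 3; chars 33.
Subsquare: 0.83187/0.0833333 → 9 → j, 0.96405/0.0416667 → 23 → x; chars jx.
Extended square: 0.08187/0.00833333 → 9, 0.00572/0.00416667 → 1; chars 91.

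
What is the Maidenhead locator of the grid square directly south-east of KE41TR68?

KE41tr77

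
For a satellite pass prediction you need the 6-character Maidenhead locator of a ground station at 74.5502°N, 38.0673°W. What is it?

HQ04xn

Add 180° to longitude and 90° to latitude: 141.9327, 164.5502.
Field: 141.9327/20 → 7 → H, 164.5502/10 → 16 → Q; chars HQ.
Square: 1.9327/2 → 0, 4.5502/1 → 4; chars 04.
Subsquare: 1.9327/0.0833333 → 23 → x, 0.5502/0.0416667 → 13 → n; chars xn.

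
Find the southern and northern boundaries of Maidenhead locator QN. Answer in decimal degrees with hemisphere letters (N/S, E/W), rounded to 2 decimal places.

Field Q=16, N=13: +16·20° lon, +13·10° lat → SW at lon 140°, lat 40°.
Cell spans 20° lon × 10° lat.
south 40.00° N, north 50.00° N.

40.00° N, 50.00° N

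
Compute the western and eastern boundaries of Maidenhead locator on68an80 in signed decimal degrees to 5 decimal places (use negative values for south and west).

112.06667, 112.07500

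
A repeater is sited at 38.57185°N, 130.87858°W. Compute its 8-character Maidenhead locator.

CM48nn47

Offset from 180°W / 90°S: lon 49.12142°, lat 128.57185°.
Field: lon ⌊49.12142/20⌋ = 2 → C; lat ⌊128.57185/10⌋ = 12 → M.
Square: lon ⌊9.12142/2⌋ = 4; lat ⌊8.57185/1⌋ = 8.
Subsquare: lon ⌊1.12142/0.0833333⌋ = 13 → n; lat ⌊0.57185/0.0416667⌋ = 13 → n.
Extended square: lon ⌊0.03809/0.00833333⌋ = 4; lat ⌊0.03018/0.00416667⌋ = 7.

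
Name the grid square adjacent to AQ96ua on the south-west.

AQ95tx

Longitude subsquare u = 20; −1 → 19 = t.
Latitude subsquare a = 0; −1 → -1, wraps to 23 = x, carry into square.
Latitude square 6; −1 → 5.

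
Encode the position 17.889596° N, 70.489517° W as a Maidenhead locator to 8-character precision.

Offset from 180°W / 90°S: lon 109.51048°, lat 107.88960°.
Field (20°×10°, letters A–R): 109.51048/20 → 5 → F, 107.88960/10 → 10 → K; chars FK.
Square (2°×1°, digits 0–9): 9.51048/2 → 4, 7.88960/1 → 7; chars 47.
Subsquare (5′×2.5′, letters a–x): 1.51048/0.0833333 → 18 → s, 0.88960/0.0416667 → 21 → v; chars sv.
Extended square (30″×15″, digits 0–9): 0.01048/0.00833333 → 1, 0.01460/0.00416667 → 3; chars 13.

FK47sv13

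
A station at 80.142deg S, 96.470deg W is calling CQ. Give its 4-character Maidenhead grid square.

EA19

Add 180° to longitude and 90° to latitude: 83.53, 9.86.
Field: 83.53/20 → 4 → E, 9.86/10 → 0 → A; chars EA.
Square: 3.53/2 → 1, 9.86/1 → 9; chars 19.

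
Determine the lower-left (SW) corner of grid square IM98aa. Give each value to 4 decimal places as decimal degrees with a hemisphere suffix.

38.0000° N, 2.0000° W

Field I=8, M=12: +8·20° lon, +12·10° lat → SW at lon -20°, lat 30°.
Square 9, 8: +9·2° lon, +8·1° lat → SW at lon -2°, lat 38°.
Subsquare a=0, a=0: +0·0.0833333° lon, +0·0.0416667° lat → SW at lon -2°, lat 38°.
latitude 38.0000° N, longitude 2.0000° W.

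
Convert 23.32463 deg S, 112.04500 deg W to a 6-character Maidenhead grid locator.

DG36xq

Shift to the Maidenhead origin (180°W, 90°S): lon 67.9550, lat 66.6754.
Field (20°×10°, letters A–R): 67.9550/20 → 3 → D, 66.6754/10 → 6 → G; chars DG.
Square (2°×1°, digits 0–9): 7.9550/2 → 3, 6.6754/1 → 6; chars 36.
Subsquare (5′×2.5′, letters a–x): 1.9550/0.0833333 → 23 → x, 0.6754/0.0416667 → 16 → q; chars xq.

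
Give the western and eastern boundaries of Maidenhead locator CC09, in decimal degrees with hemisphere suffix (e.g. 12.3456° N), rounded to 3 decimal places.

140.000° W, 138.000° W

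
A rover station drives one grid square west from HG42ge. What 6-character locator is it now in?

HG42fe

Longitude subsquare g = 6; −1 → 5 = f.
The latitude characters are unchanged.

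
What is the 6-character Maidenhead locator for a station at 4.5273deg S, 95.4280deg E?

Shift to the Maidenhead origin (180°W, 90°S): lon 275.4280, lat 85.4727.
Field (20°×10°, letters A–R): 275.4280/20 → 13 → N, 85.4727/10 → 8 → I; chars NI.
Square (2°×1°, digits 0–9): 15.4280/2 → 7, 5.4727/1 → 5; chars 75.
Subsquare (5′×2.5′, letters a–x): 1.4280/0.0833333 → 17 → r, 0.4727/0.0416667 → 11 → l; chars rl.

NI75rl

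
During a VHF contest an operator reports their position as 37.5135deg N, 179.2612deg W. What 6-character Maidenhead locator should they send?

Add 180° to longitude and 90° to latitude: 0.7388, 127.5135.
Field: lon ⌊0.7388/20⌋ = 0 → A; lat ⌊127.5135/10⌋ = 12 → M.
Square: lon ⌊0.7388/2⌋ = 0; lat ⌊7.5135/1⌋ = 7.
Subsquare: lon ⌊0.7388/0.0833333⌋ = 8 → i; lat ⌊0.5135/0.0416667⌋ = 12 → m.

AM07im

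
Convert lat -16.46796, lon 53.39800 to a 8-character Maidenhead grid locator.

Add 180° to longitude and 90° to latitude: 233.39800, 73.53204.
Field (20°×10°, letters A–R): lon ⌊233.39800/20⌋ = 11 → L; lat ⌊73.53204/10⌋ = 7 → H.
Square (2°×1°, digits 0–9): lon ⌊13.39800/2⌋ = 6; lat ⌊3.53204/1⌋ = 3.
Subsquare (5′×2.5′, letters a–x): lon ⌊1.39800/0.0833333⌋ = 16 → q; lat ⌊0.53204/0.0416667⌋ = 12 → m.
Extended square (30″×15″, digits 0–9): lon ⌊0.06467/0.00833333⌋ = 7; lat ⌊0.03204/0.00416667⌋ = 7.

LH63qm77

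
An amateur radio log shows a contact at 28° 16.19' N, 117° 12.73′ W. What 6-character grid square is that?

DL18jg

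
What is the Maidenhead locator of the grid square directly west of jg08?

IG98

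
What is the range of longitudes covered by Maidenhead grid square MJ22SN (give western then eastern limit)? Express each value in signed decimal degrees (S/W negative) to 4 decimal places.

65.5000, 65.5833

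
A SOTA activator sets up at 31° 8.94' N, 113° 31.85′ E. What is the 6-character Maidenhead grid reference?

OM61sd

Shift to the Maidenhead origin (180°W, 90°S): lon 293.5308, lat 121.1490.
Field: lon ⌊293.5308/20⌋ = 14 → O; lat ⌊121.1490/10⌋ = 12 → M.
Square: lon ⌊13.5308/2⌋ = 6; lat ⌊1.1490/1⌋ = 1.
Subsquare: lon ⌊1.5308/0.0833333⌋ = 18 → s; lat ⌊0.1490/0.0416667⌋ = 3 → d.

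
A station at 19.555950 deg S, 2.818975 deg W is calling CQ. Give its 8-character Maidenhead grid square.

IH80ok16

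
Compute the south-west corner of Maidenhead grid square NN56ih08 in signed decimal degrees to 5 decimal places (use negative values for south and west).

46.32500, 90.66667

Field N=13, N=13: +13·20° lon, +13·10° lat → SW at lon 80°, lat 40°.
Square 5, 6: +5·2° lon, +6·1° lat → SW at lon 90°, lat 46°.
Subsquare i=8, h=7: +8·0.0833333° lon, +7·0.0416667° lat → SW at lon 90.6667°, lat 46.2917°.
Extended square 0, 8: +0·0.00833333° lon, +8·0.00416667° lat → SW at lon 90.6667°, lat 46.325°.
latitude 46.32500, longitude 90.66667.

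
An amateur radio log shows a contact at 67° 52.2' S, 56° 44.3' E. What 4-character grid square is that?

LC82

Shift to the Maidenhead origin (180°W, 90°S): lon 236.74, lat 22.13.
Field: lon ⌊236.74/20⌋ = 11 → L; lat ⌊22.13/10⌋ = 2 → C.
Square: lon ⌊16.74/2⌋ = 8; lat ⌊2.13/1⌋ = 2.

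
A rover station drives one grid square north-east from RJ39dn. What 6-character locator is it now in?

RJ39eo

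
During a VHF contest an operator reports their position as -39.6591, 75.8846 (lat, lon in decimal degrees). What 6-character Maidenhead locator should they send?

MF70wi

Offset from 180°W / 90°S: lon 255.8846°, lat 50.3409°.
Field: lon ⌊255.8846/20⌋ = 12 → M; lat ⌊50.3409/10⌋ = 5 → F.
Square: lon ⌊15.8846/2⌋ = 7; lat ⌊0.3409/1⌋ = 0.
Subsquare: lon ⌊1.8846/0.0833333⌋ = 22 → w; lat ⌊0.3409/0.0416667⌋ = 8 → i.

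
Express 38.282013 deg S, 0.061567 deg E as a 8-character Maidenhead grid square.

JF01ar72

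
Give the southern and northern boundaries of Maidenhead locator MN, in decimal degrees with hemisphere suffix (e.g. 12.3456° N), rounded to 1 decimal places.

40.0° N, 50.0° N

Field M=12, N=13: +12·20° lon, +13·10° lat → SW at lon 60°, lat 40°.
Cell spans 20° lon × 10° lat.
south 40.0° N, north 50.0° N.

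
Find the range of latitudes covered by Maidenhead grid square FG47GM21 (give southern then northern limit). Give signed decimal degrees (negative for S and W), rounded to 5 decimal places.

Field F=5, G=6: +5·20° lon, +6·10° lat → SW at lon -80°, lat -30°.
Square 4, 7: +4·2° lon, +7·1° lat → SW at lon -72°, lat -23°.
Subsquare g=6, m=12: +6·0.0833333° lon, +12·0.0416667° lat → SW at lon -71.5°, lat -22.5°.
Extended square 2, 1: +2·0.00833333° lon, +1·0.00416667° lat → SW at lon -71.4833°, lat -22.4958°.
Cell spans 0.00833333° lon × 0.00416667° lat.
south -22.49583, north -22.49167.

-22.49583, -22.49167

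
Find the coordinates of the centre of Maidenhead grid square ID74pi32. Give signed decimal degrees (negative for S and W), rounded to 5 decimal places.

-55.65625, -4.72083

Field I=8, D=3: +8·20° lon, +3·10° lat → SW at lon -20°, lat -60°.
Square 7, 4: +7·2° lon, +4·1° lat → SW at lon -6°, lat -56°.
Subsquare p=15, i=8: +15·0.0833333° lon, +8·0.0416667° lat → SW at lon -4.75°, lat -55.6667°.
Extended square 3, 2: +3·0.00833333° lon, +2·0.00416667° lat → SW at lon -4.725°, lat -55.6583°.
Cell spans 0.00833333° lon × 0.00416667° lat. Centre is SW corner plus half of each.
latitude -55.65625, longitude -4.72083.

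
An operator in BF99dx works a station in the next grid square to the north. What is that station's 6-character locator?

Latitude subsquare x = 23; +1 → 24, wraps to 0 = a, carry into square.
Latitude square 9; +1 → 10, wraps to 0, carry into field.
Latitude field F = 5; +1 → 6 = G.
The longitude characters are unchanged.

BG90da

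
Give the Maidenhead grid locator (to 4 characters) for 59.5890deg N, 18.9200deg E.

JO99

Shift to the Maidenhead origin (180°W, 90°S): lon 198.92, lat 149.59.
Field: lon ⌊198.92/20⌋ = 9 → J; lat ⌊149.59/10⌋ = 14 → O.
Square: lon ⌊18.92/2⌋ = 9; lat ⌊9.59/1⌋ = 9.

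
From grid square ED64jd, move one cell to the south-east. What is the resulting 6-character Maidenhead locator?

Longitude subsquare j = 9; +1 → 10 = k.
Latitude subsquare d = 3; −1 → 2 = c.

ED64kc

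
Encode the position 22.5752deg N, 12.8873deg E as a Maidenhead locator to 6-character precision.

Shift to the Maidenhead origin (180°W, 90°S): lon 192.8873, lat 112.5752.
Field (20°×10°, letters A–R): 192.8873/20 → 9 → J, 112.5752/10 → 11 → L; chars JL.
Square (2°×1°, digits 0–9): 12.8873/2 → 6, 2.5752/1 → 2; chars 62.
Subsquare (5′×2.5′, letters a–x): 0.8873/0.0833333 → 10 → k, 0.5752/0.0416667 → 13 → n; chars kn.

JL62kn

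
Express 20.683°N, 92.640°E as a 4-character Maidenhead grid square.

NL60

Add 180° to longitude and 90° to latitude: 272.64, 110.68.
Field (20°×10°, letters A–R): lon ⌊272.64/20⌋ = 13 → N; lat ⌊110.68/10⌋ = 11 → L.
Square (2°×1°, digits 0–9): lon ⌊12.64/2⌋ = 6; lat ⌊0.68/1⌋ = 0.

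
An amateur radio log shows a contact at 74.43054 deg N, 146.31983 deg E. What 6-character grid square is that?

QQ34dk

Offset from 180°W / 90°S: lon 326.3198°, lat 164.4305°.
Field: 326.3198/20 → 16 → Q, 164.4305/10 → 16 → Q; chars QQ.
Square: 6.3198/2 → 3, 4.4305/1 → 4; chars 34.
Subsquare: 0.3198/0.0833333 → 3 → d, 0.4305/0.0416667 → 10 → k; chars dk.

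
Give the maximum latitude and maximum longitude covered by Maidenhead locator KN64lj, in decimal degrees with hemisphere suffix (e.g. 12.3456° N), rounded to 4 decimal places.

Field K=10, N=13: +10·20° lon, +13·10° lat → SW at lon 20°, lat 40°.
Square 6, 4: +6·2° lon, +4·1° lat → SW at lon 32°, lat 44°.
Subsquare l=11, j=9: +11·0.0833333° lon, +9·0.0416667° lat → SW at lon 32.9167°, lat 44.375°.
Cell spans 0.0833333° lon × 0.0416667° lat. NE corner is SW corner plus one full cell.
latitude 44.4167° N, longitude 33.0000° E.

44.4167° N, 33.0000° E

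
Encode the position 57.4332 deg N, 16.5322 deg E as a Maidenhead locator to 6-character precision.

JO87gk

Offset from 180°W / 90°S: lon 196.5322°, lat 147.4332°.
Field: 196.5322/20 → 9 → J, 147.4332/10 → 14 → O; chars JO.
Square: 16.5322/2 → 8, 7.4332/1 → 7; chars 87.
Subsquare: 0.5322/0.0833333 → 6 → g, 0.4332/0.0416667 → 10 → k; chars gk.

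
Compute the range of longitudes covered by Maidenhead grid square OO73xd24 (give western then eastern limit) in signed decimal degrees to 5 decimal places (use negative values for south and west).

115.93333, 115.94167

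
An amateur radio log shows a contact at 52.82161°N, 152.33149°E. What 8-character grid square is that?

QO62dt97

Add 180° to longitude and 90° to latitude: 332.33149, 142.82161.
Field: lon ⌊332.33149/20⌋ = 16 → Q; lat ⌊142.82161/10⌋ = 14 → O.
Square: lon ⌊12.33149/2⌋ = 6; lat ⌊2.82161/1⌋ = 2.
Subsquare: lon ⌊0.33149/0.0833333⌋ = 3 → d; lat ⌊0.82161/0.0416667⌋ = 19 → t.
Extended square: lon ⌊0.08149/0.00833333⌋ = 9; lat ⌊0.02994/0.00416667⌋ = 7.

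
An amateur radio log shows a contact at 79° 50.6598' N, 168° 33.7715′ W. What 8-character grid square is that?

AQ59ru22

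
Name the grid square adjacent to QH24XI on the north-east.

Longitude subsquare x = 23; +1 → 24, wraps to 0 = a, carry into square.
Longitude square 2; +1 → 3.
Latitude subsquare i = 8; +1 → 9 = j.

QH34aj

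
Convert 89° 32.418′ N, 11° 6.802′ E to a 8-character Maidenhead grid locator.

Add 180° to longitude and 90° to latitude: 191.11337, 179.54030.
Field (20°×10°, letters A–R): lon ⌊191.11337/20⌋ = 9 → J; lat ⌊179.54030/10⌋ = 17 → R.
Square (2°×1°, digits 0–9): lon ⌊11.11337/2⌋ = 5; lat ⌊9.54030/1⌋ = 9.
Subsquare (5′×2.5′, letters a–x): lon ⌊1.11337/0.0833333⌋ = 13 → n; lat ⌊0.54030/0.0416667⌋ = 12 → m.
Extended square (30″×15″, digits 0–9): lon ⌊0.03003/0.00833333⌋ = 3; lat ⌊0.04030/0.00416667⌋ = 9.

JR59nm39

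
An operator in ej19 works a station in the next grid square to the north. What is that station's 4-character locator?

EK10

Latitude square 9; +1 → 10, wraps to 0, carry into field.
Latitude field J = 9; +1 → 10 = K.
The longitude characters are unchanged.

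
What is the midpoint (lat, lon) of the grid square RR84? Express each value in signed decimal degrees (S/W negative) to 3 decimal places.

84.500, 177.000

Field R=17, R=17: +17·20° lon, +17·10° lat → SW at lon 160°, lat 80°.
Square 8, 4: +8·2° lon, +4·1° lat → SW at lon 176°, lat 84°.
Cell spans 2° lon × 1° lat. Centre is SW corner plus half of each.
latitude 84.500, longitude 177.000.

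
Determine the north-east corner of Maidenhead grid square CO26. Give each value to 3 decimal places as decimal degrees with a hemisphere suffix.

57.000° N, 134.000° W

Field C=2, O=14: +2·20° lon, +14·10° lat → SW at lon -140°, lat 50°.
Square 2, 6: +2·2° lon, +6·1° lat → SW at lon -136°, lat 56°.
Cell spans 2° lon × 1° lat. NE corner is SW corner plus one full cell.
latitude 57.000° N, longitude 134.000° W.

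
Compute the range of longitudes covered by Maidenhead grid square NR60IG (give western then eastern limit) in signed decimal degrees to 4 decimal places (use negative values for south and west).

92.6667, 92.7500

Field N=13, R=17: +13·20° lon, +17·10° lat → SW at lon 80°, lat 80°.
Square 6, 0: +6·2° lon, +0·1° lat → SW at lon 92°, lat 80°.
Subsquare i=8, g=6: +8·0.0833333° lon, +6·0.0416667° lat → SW at lon 92.6667°, lat 80.25°.
Cell spans 0.0833333° lon × 0.0416667° lat.
west 92.6667, east 92.7500.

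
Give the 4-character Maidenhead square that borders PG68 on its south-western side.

PG57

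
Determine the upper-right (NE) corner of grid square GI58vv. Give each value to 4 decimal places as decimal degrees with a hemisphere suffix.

1.0833° S, 48.1667° W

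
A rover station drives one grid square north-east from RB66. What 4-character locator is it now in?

Longitude square 6; +1 → 7.
Latitude square 6; +1 → 7.

RB77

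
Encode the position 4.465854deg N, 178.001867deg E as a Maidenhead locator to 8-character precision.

Shift to the Maidenhead origin (180°W, 90°S): lon 358.00187, lat 94.46585.
Field: 358.00187/20 → 17 → R, 94.46585/10 → 9 → J; chars RJ.
Square: 18.00187/2 → 9, 4.46585/1 → 4; chars 94.
Subsquare: 0.00187/0.0833333 → 0 → a, 0.46585/0.0416667 → 11 → l; chars al.
Extended square: 0.00187/0.00833333 → 0, 0.00752/0.00416667 → 1; chars 01.

RJ94al01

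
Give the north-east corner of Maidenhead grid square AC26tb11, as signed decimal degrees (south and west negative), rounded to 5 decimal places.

Field A=0, C=2: +0·20° lon, +2·10° lat → SW at lon -180°, lat -70°.
Square 2, 6: +2·2° lon, +6·1° lat → SW at lon -176°, lat -64°.
Subsquare t=19, b=1: +19·0.0833333° lon, +1·0.0416667° lat → SW at lon -174.417°, lat -63.9583°.
Extended square 1, 1: +1·0.00833333° lon, +1·0.00416667° lat → SW at lon -174.408°, lat -63.9542°.
Cell spans 0.00833333° lon × 0.00416667° lat. NE corner is SW corner plus one full cell.
latitude -63.95000, longitude -174.40000.

-63.95000, -174.40000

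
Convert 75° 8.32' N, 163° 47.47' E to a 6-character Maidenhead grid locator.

Shift to the Maidenhead origin (180°W, 90°S): lon 343.7912, lat 165.1387.
Field: lon ⌊343.7912/20⌋ = 17 → R; lat ⌊165.1387/10⌋ = 16 → Q.
Square: lon ⌊3.7912/2⌋ = 1; lat ⌊5.1387/1⌋ = 5.
Subsquare: lon ⌊1.7912/0.0833333⌋ = 21 → v; lat ⌊0.1387/0.0416667⌋ = 3 → d.

RQ15vd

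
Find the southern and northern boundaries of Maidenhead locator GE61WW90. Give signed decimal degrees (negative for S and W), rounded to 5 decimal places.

Field G=6, E=4: +6·20° lon, +4·10° lat → SW at lon -60°, lat -50°.
Square 6, 1: +6·2° lon, +1·1° lat → SW at lon -48°, lat -49°.
Subsquare w=22, w=22: +22·0.0833333° lon, +22·0.0416667° lat → SW at lon -46.1667°, lat -48.0833°.
Extended square 9, 0: +9·0.00833333° lon, +0·0.00416667° lat → SW at lon -46.0917°, lat -48.0833°.
Cell spans 0.00833333° lon × 0.00416667° lat.
south -48.08333, north -48.07917.

-48.08333, -48.07917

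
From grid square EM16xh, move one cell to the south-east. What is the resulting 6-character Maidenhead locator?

EM26ag

Longitude subsquare x = 23; +1 → 24, wraps to 0 = a, carry into square.
Longitude square 1; +1 → 2.
Latitude subsquare h = 7; −1 → 6 = g.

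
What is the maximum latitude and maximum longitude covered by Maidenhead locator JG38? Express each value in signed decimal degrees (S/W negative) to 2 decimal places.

-21.00, 8.00

Field J=9, G=6: +9·20° lon, +6·10° lat → SW at lon 0°, lat -30°.
Square 3, 8: +3·2° lon, +8·1° lat → SW at lon 6°, lat -22°.
Cell spans 2° lon × 1° lat. NE corner is SW corner plus one full cell.
latitude -21.00, longitude 8.00.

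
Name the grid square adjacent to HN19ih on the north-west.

Longitude subsquare i = 8; −1 → 7 = h.
Latitude subsquare h = 7; +1 → 8 = i.

HN19hi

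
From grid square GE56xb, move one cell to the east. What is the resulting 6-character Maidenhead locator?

GE66ab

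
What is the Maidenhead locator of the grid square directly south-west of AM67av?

AM57xu

Longitude subsquare a = 0; −1 → -1, wraps to 23 = x, carry into square.
Longitude square 6; −1 → 5.
Latitude subsquare v = 21; −1 → 20 = u.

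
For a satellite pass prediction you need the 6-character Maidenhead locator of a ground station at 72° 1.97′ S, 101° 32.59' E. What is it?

OB07sx

Offset from 180°W / 90°S: lon 281.5432°, lat 17.9672°.
Field (20°×10°, letters A–R): lon ⌊281.5432/20⌋ = 14 → O; lat ⌊17.9672/10⌋ = 1 → B.
Square (2°×1°, digits 0–9): lon ⌊1.5432/2⌋ = 0; lat ⌊7.9672/1⌋ = 7.
Subsquare (5′×2.5′, letters a–x): lon ⌊1.5432/0.0833333⌋ = 18 → s; lat ⌊0.9672/0.0416667⌋ = 23 → x.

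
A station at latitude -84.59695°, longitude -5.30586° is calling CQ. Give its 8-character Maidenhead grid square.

Shift to the Maidenhead origin (180°W, 90°S): lon 174.69414, lat 5.40305.
Field (20°×10°, letters A–R): 174.69414/20 → 8 → I, 5.40305/10 → 0 → A; chars IA.
Square (2°×1°, digits 0–9): 14.69414/2 → 7, 5.40305/1 → 5; chars 75.
Subsquare (5′×2.5′, letters a–x): 0.69414/0.0833333 → 8 → i, 0.40305/0.0416667 → 9 → j; chars ij.
Extended square (30″×15″, digits 0–9): 0.02747/0.00833333 → 3, 0.02805/0.00416667 → 6; chars 36.

IA75ij36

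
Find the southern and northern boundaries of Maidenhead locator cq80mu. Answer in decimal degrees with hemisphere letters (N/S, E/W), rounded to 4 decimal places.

Field C=2, Q=16: +2·20° lon, +16·10° lat → SW at lon -140°, lat 70°.
Square 8, 0: +8·2° lon, +0·1° lat → SW at lon -124°, lat 70°.
Subsquare m=12, u=20: +12·0.0833333° lon, +20·0.0416667° lat → SW at lon -123°, lat 70.8333°.
Cell spans 0.0833333° lon × 0.0416667° lat.
south 70.8333° N, north 70.8750° N.

70.8333° N, 70.8750° N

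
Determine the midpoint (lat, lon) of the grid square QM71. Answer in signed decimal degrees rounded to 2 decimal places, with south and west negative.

31.50, 155.00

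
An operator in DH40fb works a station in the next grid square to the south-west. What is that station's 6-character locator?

DH40ea

Longitude subsquare f = 5; −1 → 4 = e.
Latitude subsquare b = 1; −1 → 0 = a.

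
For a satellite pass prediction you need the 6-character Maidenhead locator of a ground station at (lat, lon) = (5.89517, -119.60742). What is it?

DJ05ev

Add 180° to longitude and 90° to latitude: 60.3926, 95.8952.
Field (20°×10°, letters A–R): 60.3926/20 → 3 → D, 95.8952/10 → 9 → J; chars DJ.
Square (2°×1°, digits 0–9): 0.3926/2 → 0, 5.8952/1 → 5; chars 05.
Subsquare (5′×2.5′, letters a–x): 0.3926/0.0833333 → 4 → e, 0.8952/0.0416667 → 21 → v; chars ev.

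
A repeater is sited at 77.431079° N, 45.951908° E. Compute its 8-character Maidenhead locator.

Offset from 180°W / 90°S: lon 225.95191°, lat 167.43108°.
Field (20°×10°, letters A–R): 225.95191/20 → 11 → L, 167.43108/10 → 16 → Q; chars LQ.
Square (2°×1°, digits 0–9): 5.95191/2 → 2, 7.43108/1 → 7; chars 27.
Subsquare (5′×2.5′, letters a–x): 1.95191/0.0833333 → 23 → x, 0.43108/0.0416667 → 10 → k; chars xk.
Extended square (30″×15″, digits 0–9): 0.03524/0.00833333 → 4, 0.01441/0.00416667 → 3; chars 43.

LQ27xk43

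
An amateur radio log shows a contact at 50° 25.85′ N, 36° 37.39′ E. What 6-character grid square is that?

KO80hk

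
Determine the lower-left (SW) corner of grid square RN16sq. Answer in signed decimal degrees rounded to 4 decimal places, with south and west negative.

46.6667, 163.5000

Field R=17, N=13: +17·20° lon, +13·10° lat → SW at lon 160°, lat 40°.
Square 1, 6: +1·2° lon, +6·1° lat → SW at lon 162°, lat 46°.
Subsquare s=18, q=16: +18·0.0833333° lon, +16·0.0416667° lat → SW at lon 163.5°, lat 46.6667°.
latitude 46.6667, longitude 163.5000.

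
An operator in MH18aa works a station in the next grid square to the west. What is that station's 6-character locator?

MH08xa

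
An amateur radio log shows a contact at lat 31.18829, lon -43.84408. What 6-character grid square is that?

GM81be

Add 180° to longitude and 90° to latitude: 136.1559, 121.1883.
Field: 136.1559/20 → 6 → G, 121.1883/10 → 12 → M; chars GM.
Square: 16.1559/2 → 8, 1.1883/1 → 1; chars 81.
Subsquare: 0.1559/0.0833333 → 1 → b, 0.1883/0.0416667 → 4 → e; chars be.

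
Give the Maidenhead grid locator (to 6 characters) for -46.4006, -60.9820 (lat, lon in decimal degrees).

FE93mo

Offset from 180°W / 90°S: lon 119.0180°, lat 43.5994°.
Field: 119.0180/20 → 5 → F, 43.5994/10 → 4 → E; chars FE.
Square: 19.0180/2 → 9, 3.5994/1 → 3; chars 93.
Subsquare: 1.0180/0.0833333 → 12 → m, 0.5994/0.0416667 → 14 → o; chars mo.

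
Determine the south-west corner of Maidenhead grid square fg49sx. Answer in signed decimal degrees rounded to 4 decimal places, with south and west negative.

-20.0417, -70.5000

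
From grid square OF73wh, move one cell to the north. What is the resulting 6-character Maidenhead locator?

OF73wi

Latitude subsquare h = 7; +1 → 8 = i.
The longitude characters are unchanged.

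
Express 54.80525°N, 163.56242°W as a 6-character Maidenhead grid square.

AO84ft

Shift to the Maidenhead origin (180°W, 90°S): lon 16.4376, lat 144.8053.
Field (20°×10°, letters A–R): lon ⌊16.4376/20⌋ = 0 → A; lat ⌊144.8053/10⌋ = 14 → O.
Square (2°×1°, digits 0–9): lon ⌊16.4376/2⌋ = 8; lat ⌊4.8053/1⌋ = 4.
Subsquare (5′×2.5′, letters a–x): lon ⌊0.4376/0.0833333⌋ = 5 → f; lat ⌊0.8053/0.0416667⌋ = 19 → t.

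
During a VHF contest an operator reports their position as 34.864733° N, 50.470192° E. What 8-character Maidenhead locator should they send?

LM54fu67

Shift to the Maidenhead origin (180°W, 90°S): lon 230.47019, lat 124.86473.
Field: 230.47019/20 → 11 → L, 124.86473/10 → 12 → M; chars LM.
Square: 10.47019/2 → 5, 4.86473/1 → 4; chars 54.
Subsquare: 0.47019/0.0833333 → 5 → f, 0.86473/0.0416667 → 20 → u; chars fu.
Extended square: 0.05353/0.00833333 → 6, 0.03140/0.00416667 → 7; chars 67.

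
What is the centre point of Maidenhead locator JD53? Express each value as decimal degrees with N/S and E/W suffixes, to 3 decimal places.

Field J=9, D=3: +9·20° lon, +3·10° lat → SW at lon 0°, lat -60°.
Square 5, 3: +5·2° lon, +3·1° lat → SW at lon 10°, lat -57°.
Cell spans 2° lon × 1° lat. Centre is SW corner plus half of each.
latitude 56.500° S, longitude 11.000° E.

56.500° S, 11.000° E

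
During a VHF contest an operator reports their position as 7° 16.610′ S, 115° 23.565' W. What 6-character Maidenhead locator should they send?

Shift to the Maidenhead origin (180°W, 90°S): lon 64.6072, lat 82.7232.
Field: lon ⌊64.6072/20⌋ = 3 → D; lat ⌊82.7232/10⌋ = 8 → I.
Square: lon ⌊4.6072/2⌋ = 2; lat ⌊2.7232/1⌋ = 2.
Subsquare: lon ⌊0.6072/0.0833333⌋ = 7 → h; lat ⌊0.7232/0.0416667⌋ = 17 → r.

DI22hr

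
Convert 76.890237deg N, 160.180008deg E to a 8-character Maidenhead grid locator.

RQ06cv13

Offset from 180°W / 90°S: lon 340.18001°, lat 166.89024°.
Field: lon ⌊340.18001/20⌋ = 17 → R; lat ⌊166.89024/10⌋ = 16 → Q.
Square: lon ⌊0.18001/2⌋ = 0; lat ⌊6.89024/1⌋ = 6.
Subsquare: lon ⌊0.18001/0.0833333⌋ = 2 → c; lat ⌊0.89024/0.0416667⌋ = 21 → v.
Extended square: lon ⌊0.01334/0.00833333⌋ = 1; lat ⌊0.01524/0.00416667⌋ = 3.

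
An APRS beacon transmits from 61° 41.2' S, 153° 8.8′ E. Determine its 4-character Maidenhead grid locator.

QC68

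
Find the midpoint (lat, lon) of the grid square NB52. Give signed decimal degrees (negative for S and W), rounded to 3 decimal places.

-77.500, 91.000

Field N=13, B=1: +13·20° lon, +1·10° lat → SW at lon 80°, lat -80°.
Square 5, 2: +5·2° lon, +2·1° lat → SW at lon 90°, lat -78°.
Cell spans 2° lon × 1° lat. Centre is SW corner plus half of each.
latitude -77.500, longitude 91.000.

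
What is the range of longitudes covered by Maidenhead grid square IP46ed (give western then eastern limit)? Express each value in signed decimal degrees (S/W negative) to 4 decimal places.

Field I=8, P=15: +8·20° lon, +15·10° lat → SW at lon -20°, lat 60°.
Square 4, 6: +4·2° lon, +6·1° lat → SW at lon -12°, lat 66°.
Subsquare e=4, d=3: +4·0.0833333° lon, +3·0.0416667° lat → SW at lon -11.6667°, lat 66.125°.
Cell spans 0.0833333° lon × 0.0416667° lat.
west -11.6667, east -11.5833.

-11.6667, -11.5833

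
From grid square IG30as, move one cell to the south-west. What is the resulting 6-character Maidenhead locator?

IG20xr

Longitude subsquare a = 0; −1 → -1, wraps to 23 = x, carry into square.
Longitude square 3; −1 → 2.
Latitude subsquare s = 18; −1 → 17 = r.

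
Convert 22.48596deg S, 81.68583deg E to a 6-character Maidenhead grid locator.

Add 180° to longitude and 90° to latitude: 261.6858, 67.5140.
Field: lon ⌊261.6858/20⌋ = 13 → N; lat ⌊67.5140/10⌋ = 6 → G.
Square: lon ⌊1.6858/2⌋ = 0; lat ⌊7.5140/1⌋ = 7.
Subsquare: lon ⌊1.6858/0.0833333⌋ = 20 → u; lat ⌊0.5140/0.0416667⌋ = 12 → m.

NG07um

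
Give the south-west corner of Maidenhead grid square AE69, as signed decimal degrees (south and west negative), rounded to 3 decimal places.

-41.000, -168.000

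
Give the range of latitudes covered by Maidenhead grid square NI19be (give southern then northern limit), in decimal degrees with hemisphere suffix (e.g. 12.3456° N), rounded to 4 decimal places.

0.8333° S, 0.7917° S

Field N=13, I=8: +13·20° lon, +8·10° lat → SW at lon 80°, lat -10°.
Square 1, 9: +1·2° lon, +9·1° lat → SW at lon 82°, lat -1°.
Subsquare b=1, e=4: +1·0.0833333° lon, +4·0.0416667° lat → SW at lon 82.0833°, lat -0.833333°.
Cell spans 0.0833333° lon × 0.0416667° lat.
south 0.8333° S, north 0.7917° S.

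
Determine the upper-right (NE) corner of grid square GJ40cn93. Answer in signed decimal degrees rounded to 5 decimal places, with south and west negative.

Field G=6, J=9: +6·20° lon, +9·10° lat → SW at lon -60°, lat 0°.
Square 4, 0: +4·2° lon, +0·1° lat → SW at lon -52°, lat 0°.
Subsquare c=2, n=13: +2·0.0833333° lon, +13·0.0416667° lat → SW at lon -51.8333°, lat 0.541667°.
Extended square 9, 3: +9·0.00833333° lon, +3·0.00416667° lat → SW at lon -51.7583°, lat 0.554167°.
Cell spans 0.00833333° lon × 0.00416667° lat. NE corner is SW corner plus one full cell.
latitude 0.55833, longitude -51.75000.

0.55833, -51.75000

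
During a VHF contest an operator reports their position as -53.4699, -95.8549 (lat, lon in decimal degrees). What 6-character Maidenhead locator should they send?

ED26bm

Offset from 180°W / 90°S: lon 84.1451°, lat 36.5301°.
Field (20°×10°, letters A–R): lon ⌊84.1451/20⌋ = 4 → E; lat ⌊36.5301/10⌋ = 3 → D.
Square (2°×1°, digits 0–9): lon ⌊4.1451/2⌋ = 2; lat ⌊6.5301/1⌋ = 6.
Subsquare (5′×2.5′, letters a–x): lon ⌊0.1451/0.0833333⌋ = 1 → b; lat ⌊0.5301/0.0416667⌋ = 12 → m.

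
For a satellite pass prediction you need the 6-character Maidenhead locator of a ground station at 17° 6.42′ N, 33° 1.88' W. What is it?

Shift to the Maidenhead origin (180°W, 90°S): lon 146.9687, lat 107.1070.
Field: lon ⌊146.9687/20⌋ = 7 → H; lat ⌊107.1070/10⌋ = 10 → K.
Square: lon ⌊6.9687/2⌋ = 3; lat ⌊7.1070/1⌋ = 7.
Subsquare: lon ⌊0.9687/0.0833333⌋ = 11 → l; lat ⌊0.1070/0.0416667⌋ = 2 → c.

HK37lc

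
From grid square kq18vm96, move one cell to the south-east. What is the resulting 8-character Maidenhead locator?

KQ18wm05

Longitude extended square 9; +1 → 10, wraps to 0, carry into subsquare.
Longitude subsquare v = 21; +1 → 22 = w.
Latitude extended square 6; −1 → 5.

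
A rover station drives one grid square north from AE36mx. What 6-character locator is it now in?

AE37ma

Latitude subsquare x = 23; +1 → 24, wraps to 0 = a, carry into square.
Latitude square 6; +1 → 7.
The longitude characters are unchanged.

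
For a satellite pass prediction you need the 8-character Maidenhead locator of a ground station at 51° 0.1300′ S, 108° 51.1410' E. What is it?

OD48kx29

Offset from 180°W / 90°S: lon 288.85235°, lat 38.99783°.
Field: 288.85235/20 → 14 → O, 38.99783/10 → 3 → D; chars OD.
Square: 8.85235/2 → 4, 8.99783/1 → 8; chars 48.
Subsquare: 0.85235/0.0833333 → 10 → k, 0.99783/0.0416667 → 23 → x; chars kx.
Extended square: 0.01902/0.00833333 → 2, 0.03950/0.00416667 → 9; chars 29.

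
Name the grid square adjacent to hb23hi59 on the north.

HB23hj50

Latitude extended square 9; +1 → 10, wraps to 0, carry into subsquare.
Latitude subsquare i = 8; +1 → 9 = j.
The longitude characters are unchanged.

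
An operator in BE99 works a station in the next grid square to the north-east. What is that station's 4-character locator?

CF00

Longitude square 9; +1 → 10, wraps to 0, carry into field.
Longitude field B = 1; +1 → 2 = C.
Latitude square 9; +1 → 10, wraps to 0, carry into field.
Latitude field E = 4; +1 → 5 = F.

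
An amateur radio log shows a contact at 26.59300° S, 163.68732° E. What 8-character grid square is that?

Add 180° to longitude and 90° to latitude: 343.68732, 63.40700.
Field (20°×10°, letters A–R): lon ⌊343.68732/20⌋ = 17 → R; lat ⌊63.40700/10⌋ = 6 → G.
Square (2°×1°, digits 0–9): lon ⌊3.68732/2⌋ = 1; lat ⌊3.40700/1⌋ = 3.
Subsquare (5′×2.5′, letters a–x): lon ⌊1.68732/0.0833333⌋ = 20 → u; lat ⌊0.40700/0.0416667⌋ = 9 → j.
Extended square (30″×15″, digits 0–9): lon ⌊0.02065/0.00833333⌋ = 2; lat ⌊0.03200/0.00416667⌋ = 7.

RG13uj27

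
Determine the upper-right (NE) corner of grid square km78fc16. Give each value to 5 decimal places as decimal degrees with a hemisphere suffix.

38.11250° N, 34.43333° E

Field K=10, M=12: +10·20° lon, +12·10° lat → SW at lon 20°, lat 30°.
Square 7, 8: +7·2° lon, +8·1° lat → SW at lon 34°, lat 38°.
Subsquare f=5, c=2: +5·0.0833333° lon, +2·0.0416667° lat → SW at lon 34.4167°, lat 38.0833°.
Extended square 1, 6: +1·0.00833333° lon, +6·0.00416667° lat → SW at lon 34.425°, lat 38.1083°.
Cell spans 0.00833333° lon × 0.00416667° lat. NE corner is SW corner plus one full cell.
latitude 38.11250° N, longitude 34.43333° E.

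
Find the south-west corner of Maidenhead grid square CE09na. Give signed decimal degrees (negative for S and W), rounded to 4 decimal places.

-41.0000, -138.9167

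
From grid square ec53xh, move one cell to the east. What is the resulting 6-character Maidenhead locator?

EC63ah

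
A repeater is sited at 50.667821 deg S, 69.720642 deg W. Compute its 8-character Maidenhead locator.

Shift to the Maidenhead origin (180°W, 90°S): lon 110.27936, lat 39.33218.
Field: 110.27936/20 → 5 → F, 39.33218/10 → 3 → D; chars FD.
Square: 10.27936/2 → 5, 9.33218/1 → 9; chars 59.
Subsquare: 0.27936/0.0833333 → 3 → d, 0.33218/0.0416667 → 7 → h; chars dh.
Extended square: 0.02936/0.00833333 → 3, 0.04051/0.00416667 → 9; chars 39.

FD59dh39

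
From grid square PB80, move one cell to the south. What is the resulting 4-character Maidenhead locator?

Latitude square 0; −1 → -1, wraps to 9, carry into field.
Latitude field B = 1; −1 → 0 = A.
The longitude characters are unchanged.

PA89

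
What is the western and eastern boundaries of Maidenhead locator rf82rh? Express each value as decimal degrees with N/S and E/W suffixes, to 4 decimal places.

Field R=17, F=5: +17·20° lon, +5·10° lat → SW at lon 160°, lat -40°.
Square 8, 2: +8·2° lon, +2·1° lat → SW at lon 176°, lat -38°.
Subsquare r=17, h=7: +17·0.0833333° lon, +7·0.0416667° lat → SW at lon 177.417°, lat -37.7083°.
Cell spans 0.0833333° lon × 0.0416667° lat.
west 177.4167° E, east 177.5000° E.

177.4167° E, 177.5000° E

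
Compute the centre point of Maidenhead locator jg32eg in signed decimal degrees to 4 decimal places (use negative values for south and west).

Field J=9, G=6: +9·20° lon, +6·10° lat → SW at lon 0°, lat -30°.
Square 3, 2: +3·2° lon, +2·1° lat → SW at lon 6°, lat -28°.
Subsquare e=4, g=6: +4·0.0833333° lon, +6·0.0416667° lat → SW at lon 6.33333°, lat -27.75°.
Cell spans 0.0833333° lon × 0.0416667° lat. Centre is SW corner plus half of each.
latitude -27.7292, longitude 6.3750.

-27.7292, 6.3750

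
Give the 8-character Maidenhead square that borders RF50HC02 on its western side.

RF50gc92

Longitude extended square 0; −1 → -1, wraps to 9, carry into subsquare.
Longitude subsquare h = 7; −1 → 6 = g.
The latitude characters are unchanged.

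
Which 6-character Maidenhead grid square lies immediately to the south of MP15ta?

MP14tx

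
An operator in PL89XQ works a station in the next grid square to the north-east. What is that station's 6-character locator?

PL99ar

Longitude subsquare x = 23; +1 → 24, wraps to 0 = a, carry into square.
Longitude square 8; +1 → 9.
Latitude subsquare q = 16; +1 → 17 = r.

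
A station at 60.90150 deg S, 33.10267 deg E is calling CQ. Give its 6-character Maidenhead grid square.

KC69nc

Shift to the Maidenhead origin (180°W, 90°S): lon 213.1027, lat 29.0985.
Field: 213.1027/20 → 10 → K, 29.0985/10 → 2 → C; chars KC.
Square: 13.1027/2 → 6, 9.0985/1 → 9; chars 69.
Subsquare: 1.1027/0.0833333 → 13 → n, 0.0985/0.0416667 → 2 → c; chars nc.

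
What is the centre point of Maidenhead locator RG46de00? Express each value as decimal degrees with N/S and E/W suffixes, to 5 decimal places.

Field R=17, G=6: +17·20° lon, +6·10° lat → SW at lon 160°, lat -30°.
Square 4, 6: +4·2° lon, +6·1° lat → SW at lon 168°, lat -24°.
Subsquare d=3, e=4: +3·0.0833333° lon, +4·0.0416667° lat → SW at lon 168.25°, lat -23.8333°.
Extended square 0, 0: +0·0.00833333° lon, +0·0.00416667° lat → SW at lon 168.25°, lat -23.8333°.
Cell spans 0.00833333° lon × 0.00416667° lat. Centre is SW corner plus half of each.
latitude 23.83125° S, longitude 168.25417° E.

23.83125° S, 168.25417° E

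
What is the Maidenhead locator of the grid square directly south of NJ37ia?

NJ36ix

Latitude subsquare a = 0; −1 → -1, wraps to 23 = x, carry into square.
Latitude square 7; −1 → 6.
The longitude characters are unchanged.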